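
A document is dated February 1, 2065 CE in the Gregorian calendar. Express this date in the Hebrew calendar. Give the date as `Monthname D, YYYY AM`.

Shevat 25, 5825 AM

Both dates share Julian Day Number 2475318; in the Hebrew calendar that is 25 Shevat 5825 AM.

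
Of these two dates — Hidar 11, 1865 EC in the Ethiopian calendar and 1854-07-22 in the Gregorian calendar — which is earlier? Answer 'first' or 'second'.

First date → JDN 2405117; second date → JDN 2398422.
JDN 2398422 < JDN 2405117, so the second date is earlier.

second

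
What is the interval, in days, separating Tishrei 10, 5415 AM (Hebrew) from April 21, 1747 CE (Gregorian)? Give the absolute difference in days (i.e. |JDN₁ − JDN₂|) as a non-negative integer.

33814

JDN of the first date = 2325435.
JDN of the second date = 2359249.
|2359249 − 2325435| = 33814.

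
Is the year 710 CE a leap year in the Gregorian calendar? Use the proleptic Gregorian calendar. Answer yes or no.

710 is not divisible by 4, so it is a common year.

no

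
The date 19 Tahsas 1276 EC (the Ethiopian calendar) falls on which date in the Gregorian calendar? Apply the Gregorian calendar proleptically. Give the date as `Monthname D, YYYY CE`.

December 23, 1283 CE

Both dates share Julian Day Number 2190023; in the Gregorian calendar that is 23 December 1283 CE.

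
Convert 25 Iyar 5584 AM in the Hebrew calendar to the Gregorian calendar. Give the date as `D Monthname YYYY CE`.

23 May 1824 CE

Julian Day Number of the source date = 2387405.
Converting JDN 2387405 to the Gregorian calendar gives 23 May 1824 CE.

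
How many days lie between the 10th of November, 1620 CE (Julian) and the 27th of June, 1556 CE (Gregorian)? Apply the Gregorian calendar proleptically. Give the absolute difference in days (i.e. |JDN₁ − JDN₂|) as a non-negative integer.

First date → JDN 2313077; second date → JDN 2289555.
The interval is |2313077 − 2289555| = 23522 days.

23522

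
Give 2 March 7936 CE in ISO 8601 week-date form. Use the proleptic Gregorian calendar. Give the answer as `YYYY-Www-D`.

The weekday is Monday (ISO weekday 1).
That Monday belongs to ISO week 10 of ISO year 7936.

7936-W10-1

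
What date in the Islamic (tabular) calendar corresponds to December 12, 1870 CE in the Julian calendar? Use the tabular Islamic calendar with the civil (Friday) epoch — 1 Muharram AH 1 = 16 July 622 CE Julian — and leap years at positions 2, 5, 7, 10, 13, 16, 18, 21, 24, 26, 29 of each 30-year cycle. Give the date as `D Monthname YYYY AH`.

30 Ramadan 1287 AH

Both dates share Julian Day Number 2404421; in the tabular Islamic calendar that is 30 Ramadan 1287 AH.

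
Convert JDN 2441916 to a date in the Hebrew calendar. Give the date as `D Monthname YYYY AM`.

The Gregorian equivalent of JDN 2441916 is 21 August 1973.
In the Hebrew calendar that day is 23 Av 5733 AM.

23 Av 5733 AM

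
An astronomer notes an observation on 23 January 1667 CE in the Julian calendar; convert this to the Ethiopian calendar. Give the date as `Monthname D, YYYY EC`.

Tir 28, 1659 EC

Both dates share Julian Day Number 2329952; in the Ethiopian calendar that is 28 Tir 1659 EC.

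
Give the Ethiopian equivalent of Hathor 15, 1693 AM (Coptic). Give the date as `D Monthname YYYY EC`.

The source date corresponds to 24 November 1976 in the Gregorian calendar (JDN 2443107).
That day falls on 15 Hidar 1969 EC in the Ethiopian calendar.

15 Hidar 1969 EC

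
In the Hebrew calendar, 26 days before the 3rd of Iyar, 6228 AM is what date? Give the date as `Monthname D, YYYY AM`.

Nisan 7, 6228 AM

JDN of the 3rd of Iyar, 6228 AM = 2622595.
2622595 − 26 = 2622569.
JDN 2622569 in the Hebrew calendar is Nisan 7, 6228 AM.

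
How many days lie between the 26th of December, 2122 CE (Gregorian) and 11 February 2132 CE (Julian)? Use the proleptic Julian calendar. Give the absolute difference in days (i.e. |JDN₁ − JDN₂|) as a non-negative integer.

3348

JDN of the first date = 2496464.
JDN of the second date = 2499812.
|2499812 − 2496464| = 3348.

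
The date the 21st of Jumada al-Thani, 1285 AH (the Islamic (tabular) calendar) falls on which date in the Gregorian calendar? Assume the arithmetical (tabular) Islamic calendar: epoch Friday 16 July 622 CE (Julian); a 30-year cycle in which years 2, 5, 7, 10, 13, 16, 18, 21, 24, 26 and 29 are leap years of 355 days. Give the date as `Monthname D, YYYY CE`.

Both dates share Julian Day Number 2403615; in the Gregorian calendar that is 9 October 1868 CE.

October 9, 1868 CE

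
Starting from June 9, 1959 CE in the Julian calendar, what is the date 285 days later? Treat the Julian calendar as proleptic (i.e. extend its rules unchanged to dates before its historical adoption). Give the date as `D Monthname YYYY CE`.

The starting date is JDN 2436742; 2436742 + 285 = 2437027.
JDN 2437027 corresponds to 20 March 1960 CE.

20 March 1960 CE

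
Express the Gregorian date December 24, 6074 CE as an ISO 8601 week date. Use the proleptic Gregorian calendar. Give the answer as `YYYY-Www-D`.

6074-W52-1

The weekday is Monday (ISO weekday 1).
That Monday belongs to ISO week 52 of ISO year 6074.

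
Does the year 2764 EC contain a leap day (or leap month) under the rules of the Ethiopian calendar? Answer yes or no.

no

2764 mod 4 = 0; in the Ethiopian calendar a year is leap when year mod 4 = 3, so it is a common year.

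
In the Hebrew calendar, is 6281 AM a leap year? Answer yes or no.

yes

Hebrew year 6281 is year 11 of its 19-year Metonic cycle; leap years are at positions 3, 6, 8, 11, 14, 17, 19, so it is a leap year (13 months).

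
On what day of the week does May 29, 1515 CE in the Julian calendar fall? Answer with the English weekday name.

Tuesday

Equivalently 8 June 1515 Gregorian, JDN 2274560.
Since JDN mod 7 = 1 (0 = Monday), the day is Tuesday.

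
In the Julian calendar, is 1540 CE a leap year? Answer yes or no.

1540 mod 4 = 0, so it is a leap year in the Julian calendar.

yes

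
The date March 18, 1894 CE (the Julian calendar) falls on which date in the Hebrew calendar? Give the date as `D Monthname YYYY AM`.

22 Adar II 5654 AM

The source date corresponds to 30 March 1894 in the Gregorian calendar (JDN 2412918).
That day falls on 22 Adar II 5654 AM in the Hebrew calendar.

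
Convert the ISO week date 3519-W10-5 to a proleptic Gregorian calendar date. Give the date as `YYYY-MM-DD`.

ISO week 1 of 3519 is the week containing the first Thursday of 3519.
Week 10, day 5 (Friday) lands on 3519-03-07.

3519-03-07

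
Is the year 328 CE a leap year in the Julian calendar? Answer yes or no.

yes

328 mod 4 = 0, so it is a leap year in the Julian calendar.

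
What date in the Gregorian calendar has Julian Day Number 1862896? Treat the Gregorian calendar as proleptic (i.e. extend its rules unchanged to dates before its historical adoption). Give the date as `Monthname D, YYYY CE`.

JDN 2451545 is 1 Jan 2000; 1862896 is −588649 days from there.

May 2, 388 CE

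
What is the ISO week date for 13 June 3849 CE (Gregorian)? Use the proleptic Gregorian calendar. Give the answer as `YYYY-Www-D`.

3849-W24-3

The weekday is Wednesday (ISO weekday 3).
That Wednesday belongs to ISO week 24 of ISO year 3849.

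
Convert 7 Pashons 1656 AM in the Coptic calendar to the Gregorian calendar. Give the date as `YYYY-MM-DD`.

1940-05-15

Both dates share Julian Day Number 2429765; in the Gregorian calendar that is 15 May 1940 CE.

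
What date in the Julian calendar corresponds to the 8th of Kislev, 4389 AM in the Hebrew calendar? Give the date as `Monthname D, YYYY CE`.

Julian Day Number of the source date = 1950749.
Converting JDN 1950749 to the Julian calendar gives 10 November 628 CE.

November 10, 628 CE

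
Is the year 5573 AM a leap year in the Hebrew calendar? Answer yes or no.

Hebrew year 5573 is year 6 of its 19-year Metonic cycle; leap years are at positions 3, 6, 8, 11, 14, 17, 19, so it is a leap year (13 months).

yes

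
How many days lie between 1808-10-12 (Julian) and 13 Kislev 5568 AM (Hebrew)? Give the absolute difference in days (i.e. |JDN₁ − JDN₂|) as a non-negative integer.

First date → JDN 2381715; second date → JDN 2381400.
The interval is |2381715 − 2381400| = 315 days.

315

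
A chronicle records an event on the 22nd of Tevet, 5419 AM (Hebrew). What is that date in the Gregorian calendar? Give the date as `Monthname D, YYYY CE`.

Julian Day Number of the source date = 2327014.
Converting JDN 2327014 to the Gregorian calendar gives 17 January 1659 CE.

January 17, 1659 CE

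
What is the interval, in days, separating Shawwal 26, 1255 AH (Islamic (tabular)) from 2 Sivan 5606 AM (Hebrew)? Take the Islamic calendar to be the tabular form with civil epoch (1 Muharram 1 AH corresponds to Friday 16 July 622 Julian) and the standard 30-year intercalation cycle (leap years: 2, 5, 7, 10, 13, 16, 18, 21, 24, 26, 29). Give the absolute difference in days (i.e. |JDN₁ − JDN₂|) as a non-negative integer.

JDN of the first date = 2393107.
JDN of the second date = 2395444.
|2395444 − 2393107| = 2337.

2337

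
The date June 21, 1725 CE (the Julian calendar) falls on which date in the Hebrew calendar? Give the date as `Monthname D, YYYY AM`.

Both dates share Julian Day Number 2351286; in the Hebrew calendar that is 21 Tammuz 5485 AM.

Tammuz 21, 5485 AM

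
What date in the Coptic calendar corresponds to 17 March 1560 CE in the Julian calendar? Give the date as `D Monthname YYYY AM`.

21 Paremhat 1276 AM

The source date corresponds to 27 March 1560 in the proleptic Gregorian calendar (JDN 2290924).
That day falls on 21 Paremhat 1276 AM in the Coptic calendar.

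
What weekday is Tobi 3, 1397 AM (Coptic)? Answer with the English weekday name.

Wednesday

Equivalently 8 January 1681 Gregorian, JDN 2335041.
JDN 2335041 mod 7 = 2, and JDN 0 was a Monday, so this is a Wednesday.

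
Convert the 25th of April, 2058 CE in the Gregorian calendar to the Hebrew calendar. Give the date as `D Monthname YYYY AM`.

1 Iyar 5818 AM

Julian Day Number of the source date = 2472844.
Converting JDN 2472844 to the Hebrew calendar gives 1 Iyar 5818 AM.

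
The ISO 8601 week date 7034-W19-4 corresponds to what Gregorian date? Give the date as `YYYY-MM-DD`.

ISO week 1 of 7034 is the week containing the first Thursday of 7034.
Week 19, day 4 (Thursday) lands on 7034-05-08.

7034-05-08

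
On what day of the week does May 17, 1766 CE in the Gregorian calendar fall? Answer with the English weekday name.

2366215 ≡ 5 (mod 7); counting from Monday = 0 gives Saturday.

Saturday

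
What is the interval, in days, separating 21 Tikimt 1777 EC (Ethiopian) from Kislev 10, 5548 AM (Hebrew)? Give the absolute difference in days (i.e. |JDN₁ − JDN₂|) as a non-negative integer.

1118

JDN of the first date = 2372955.
JDN of the second date = 2374073.
|2374073 − 2372955| = 1118.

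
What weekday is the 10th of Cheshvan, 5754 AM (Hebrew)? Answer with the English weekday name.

Equivalently 25 October 1993 Gregorian, JDN 2449286.
Since JDN mod 7 = 0 (0 = Monday), the day is Monday.

Monday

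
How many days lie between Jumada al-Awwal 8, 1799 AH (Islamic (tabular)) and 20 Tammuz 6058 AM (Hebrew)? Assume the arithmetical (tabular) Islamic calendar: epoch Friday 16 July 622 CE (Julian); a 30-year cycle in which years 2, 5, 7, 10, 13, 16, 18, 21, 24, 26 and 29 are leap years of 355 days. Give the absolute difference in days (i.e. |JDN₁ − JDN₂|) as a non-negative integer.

25147

JDN of the first date = 2585716.
JDN of the second date = 2560569.
|2560569 − 2585716| = 25147.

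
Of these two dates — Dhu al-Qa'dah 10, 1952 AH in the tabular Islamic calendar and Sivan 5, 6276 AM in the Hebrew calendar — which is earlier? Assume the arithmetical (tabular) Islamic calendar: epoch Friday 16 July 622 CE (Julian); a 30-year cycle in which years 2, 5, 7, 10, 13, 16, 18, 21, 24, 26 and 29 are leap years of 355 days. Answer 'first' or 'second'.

first

The two dates have Julian Day Numbers 2640113 and 2640167 respectively.
Since 2640113 < 2640167, the first date comes first.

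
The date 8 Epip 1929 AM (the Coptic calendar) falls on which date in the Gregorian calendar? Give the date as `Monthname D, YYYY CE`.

Julian Day Number of the source date = 2529539.
Converting JDN 2529539 to the Gregorian calendar gives 17 July 2213 CE.

July 17, 2213 CE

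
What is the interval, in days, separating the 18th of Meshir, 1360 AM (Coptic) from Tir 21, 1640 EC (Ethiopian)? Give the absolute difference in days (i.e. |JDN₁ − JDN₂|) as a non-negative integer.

1434

First date → JDN 2321572; second date → JDN 2323006.
The interval is |2321572 − 2323006| = 1434 days.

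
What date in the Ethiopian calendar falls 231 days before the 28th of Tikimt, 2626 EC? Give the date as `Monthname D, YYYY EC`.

Megabit 12, 2625 EC

The starting date is JDN 2683059; 2683059 − 231 = 2682828.
JDN 2682828 corresponds to Megabit 12, 2625 EC.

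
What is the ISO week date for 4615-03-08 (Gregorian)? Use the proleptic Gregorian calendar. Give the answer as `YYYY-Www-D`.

4615-W10-3

The weekday is Wednesday (ISO weekday 3).
That Wednesday belongs to ISO week 10 of ISO year 4615.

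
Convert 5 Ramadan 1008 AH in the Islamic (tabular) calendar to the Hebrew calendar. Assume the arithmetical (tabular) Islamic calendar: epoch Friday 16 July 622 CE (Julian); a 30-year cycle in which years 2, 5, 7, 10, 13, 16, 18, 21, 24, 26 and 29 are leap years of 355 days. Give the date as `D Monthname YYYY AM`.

Both dates share Julian Day Number 2305527; in the Hebrew calendar that is 5 Nisan 5360 AM.

5 Nisan 5360 AM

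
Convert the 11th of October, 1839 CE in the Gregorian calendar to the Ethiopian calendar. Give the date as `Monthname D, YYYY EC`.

Julian Day Number of the source date = 2393024.
Converting JDN 2393024 to the Ethiopian calendar gives 1 Tikimt 1832 EC.

Tikimt 1, 1832 EC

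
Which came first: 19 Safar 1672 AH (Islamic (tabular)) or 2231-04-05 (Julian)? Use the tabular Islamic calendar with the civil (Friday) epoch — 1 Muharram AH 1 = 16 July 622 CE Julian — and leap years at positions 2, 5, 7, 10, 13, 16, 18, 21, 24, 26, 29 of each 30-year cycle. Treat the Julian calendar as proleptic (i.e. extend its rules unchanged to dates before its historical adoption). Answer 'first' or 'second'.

Converting both to JDN: 2540635 vs 2536025; the smaller is the second.

second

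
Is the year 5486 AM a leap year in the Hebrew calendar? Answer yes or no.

yes

Hebrew year 5486 is year 14 of its 19-year Metonic cycle; leap years are at positions 3, 6, 8, 11, 14, 17, 19, so it is a leap year (13 months).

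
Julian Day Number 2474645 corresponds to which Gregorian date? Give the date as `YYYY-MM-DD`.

Counting from JDN 2299161 = 15 Oct 1582 gives an offset of 175484 days.

2063-03-31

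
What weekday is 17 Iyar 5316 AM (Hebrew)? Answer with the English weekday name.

Monday

This is JDN 2289504 (7 May 1556 Gregorian).
JDN 2289504 mod 7 = 0, and JDN 0 was a Monday, so this is a Monday.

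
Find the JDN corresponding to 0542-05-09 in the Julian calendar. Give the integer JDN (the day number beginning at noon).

1919152

Equivalently 11 May 542 (proleptic Gregorian).
JDN 2451545 is 1 January 2000 CE (Gregorian); the target day is −532393 days from there, so JDN = 1919152.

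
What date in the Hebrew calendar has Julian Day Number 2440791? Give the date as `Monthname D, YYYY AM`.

The Gregorian equivalent of JDN 2440791 is 23 July 1970.
In the Hebrew calendar that day is Tammuz 19, 5730 AM.

Tammuz 19, 5730 AM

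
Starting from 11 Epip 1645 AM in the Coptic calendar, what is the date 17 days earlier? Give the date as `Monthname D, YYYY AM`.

Paoni 24, 1645 AM

The starting date is JDN 2425811; 2425811 − 17 = 2425794.
JDN 2425794 corresponds to Paoni 24, 1645 AM.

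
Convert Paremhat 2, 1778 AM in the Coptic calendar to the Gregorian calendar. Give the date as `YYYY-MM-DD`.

2062-03-11

Julian Day Number of the source date = 2474260.
Converting JDN 2474260 to the Gregorian calendar gives 11 March 2062 CE.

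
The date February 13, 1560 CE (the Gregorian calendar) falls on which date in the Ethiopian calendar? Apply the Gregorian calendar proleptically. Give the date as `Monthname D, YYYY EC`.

Julian Day Number of the source date = 2290881.
Converting JDN 2290881 to the Ethiopian calendar gives 8 Yekatit 1552 EC.

Yekatit 8, 1552 EC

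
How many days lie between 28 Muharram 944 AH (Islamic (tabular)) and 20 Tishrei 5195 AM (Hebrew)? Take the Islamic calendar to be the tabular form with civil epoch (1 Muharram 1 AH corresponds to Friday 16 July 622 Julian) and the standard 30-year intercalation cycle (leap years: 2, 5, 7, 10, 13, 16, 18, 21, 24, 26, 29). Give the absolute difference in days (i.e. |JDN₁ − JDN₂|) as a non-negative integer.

JDN of the first date = 2282635.
JDN of the second date = 2245092.
|2245092 − 2282635| = 37543.

37543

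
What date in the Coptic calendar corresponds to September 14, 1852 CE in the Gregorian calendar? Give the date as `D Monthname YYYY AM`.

5 Thout 1569 AM

Julian Day Number of the source date = 2397746.
Converting JDN 2397746 to the Coptic calendar gives 5 Thout 1569 AM.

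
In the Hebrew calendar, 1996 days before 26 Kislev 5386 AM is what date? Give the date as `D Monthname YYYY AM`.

Counting 1996 days back from JDN 2314938 reaches JDN 2312942, which is 7 Tammuz 5380 AM.

7 Tammuz 5380 AM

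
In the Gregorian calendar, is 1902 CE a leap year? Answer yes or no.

no

1902 is not divisible by 4, so it is a common year.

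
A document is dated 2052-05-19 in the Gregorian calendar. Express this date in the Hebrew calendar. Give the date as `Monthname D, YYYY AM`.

Both dates share Julian Day Number 2470677; in the Hebrew calendar that is 20 Iyar 5812 AM.

Iyar 20, 5812 AM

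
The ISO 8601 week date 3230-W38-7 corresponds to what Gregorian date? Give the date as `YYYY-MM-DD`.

ISO week 1 of 3230 is the week containing the first Thursday of 3230.
Week 38, day 7 (Sunday) lands on 3230-09-22.

3230-09-22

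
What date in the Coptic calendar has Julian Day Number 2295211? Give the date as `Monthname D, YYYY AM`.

Koiak 15, 1288 AM

JDN 2295211 is 22 December 1571 in the proleptic Gregorian calendar.
In the Coptic calendar that day is Koiak 15, 1288 AM.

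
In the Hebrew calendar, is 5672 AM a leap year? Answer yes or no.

no

Hebrew year 5672 is year 10 of its 19-year Metonic cycle; leap years are at positions 3, 6, 8, 11, 14, 17, 19, so it is a common year (12 months).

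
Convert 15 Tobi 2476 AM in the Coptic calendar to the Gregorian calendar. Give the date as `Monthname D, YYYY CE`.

Julian Day Number of the source date = 2729158.
Converting JDN 2729158 to the Gregorian calendar gives 30 January 2760 CE.

January 30, 2760 CE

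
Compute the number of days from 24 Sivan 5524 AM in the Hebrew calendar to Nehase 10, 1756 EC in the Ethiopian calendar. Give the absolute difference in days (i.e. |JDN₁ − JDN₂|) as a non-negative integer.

51

First date → JDN 2365523; second date → JDN 2365574.
The interval is |2365523 − 2365574| = 51 days.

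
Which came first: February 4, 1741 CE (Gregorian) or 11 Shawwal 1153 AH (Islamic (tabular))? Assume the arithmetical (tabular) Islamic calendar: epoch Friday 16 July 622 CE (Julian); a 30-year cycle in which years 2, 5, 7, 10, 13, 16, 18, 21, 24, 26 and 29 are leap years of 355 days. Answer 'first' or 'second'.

First date → JDN 2356982; second date → JDN 2356946.
JDN 2356946 < JDN 2356982, so the second date is earlier.

second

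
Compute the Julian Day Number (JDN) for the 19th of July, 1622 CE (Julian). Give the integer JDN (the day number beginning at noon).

In the Gregorian calendar the same day is 29 July 1622.
JDN 2400001 is 17 November 1858 CE (Gregorian), MJD 0; the target day is −86308 days from there, so JDN = 2313693.

2313693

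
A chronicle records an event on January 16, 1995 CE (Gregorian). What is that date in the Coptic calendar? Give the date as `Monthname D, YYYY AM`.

Both dates share Julian Day Number 2449734; in the Coptic calendar that is 8 Tobi 1711 AM.

Tobi 8, 1711 AM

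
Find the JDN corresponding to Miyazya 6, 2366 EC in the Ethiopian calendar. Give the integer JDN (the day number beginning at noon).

In the Gregorian calendar the same day is 17 April 2374.
JDN 2400001 is 17 November 1858 CE (Gregorian), MJD 0; the target day is +188251 days from there, so JDN = 2588252.

2588252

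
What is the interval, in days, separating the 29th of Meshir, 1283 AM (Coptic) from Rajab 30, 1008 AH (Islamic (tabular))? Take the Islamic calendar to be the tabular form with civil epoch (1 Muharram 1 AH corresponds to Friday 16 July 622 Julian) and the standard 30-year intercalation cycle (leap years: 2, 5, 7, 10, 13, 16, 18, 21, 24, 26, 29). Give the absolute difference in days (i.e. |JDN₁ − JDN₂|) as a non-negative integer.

12035

JDN of the first date = 2293458.
JDN of the second date = 2305493.
|2305493 − 2293458| = 12035.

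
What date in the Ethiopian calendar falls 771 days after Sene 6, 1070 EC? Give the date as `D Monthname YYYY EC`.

16 Hamle 1072 EC

The starting date is JDN 2114948; 2114948 + 771 = 2115719.
JDN 2115719 corresponds to 16 Hamle 1072 EC.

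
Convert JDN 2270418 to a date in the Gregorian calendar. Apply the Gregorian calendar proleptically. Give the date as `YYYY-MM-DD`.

JDN 2451545 is 1 Jan 2000; 2270418 is −181127 days from there.

1504-02-04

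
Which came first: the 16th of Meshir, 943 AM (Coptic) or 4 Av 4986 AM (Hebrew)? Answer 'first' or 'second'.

second

Converting both to JDN: 2169260 vs 2169065; the smaller is the second.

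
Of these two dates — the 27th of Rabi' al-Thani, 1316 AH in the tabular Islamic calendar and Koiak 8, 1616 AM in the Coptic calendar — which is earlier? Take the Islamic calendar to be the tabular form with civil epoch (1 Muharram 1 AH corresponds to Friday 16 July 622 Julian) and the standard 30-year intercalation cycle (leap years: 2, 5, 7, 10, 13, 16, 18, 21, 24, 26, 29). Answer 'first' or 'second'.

first

The two dates have Julian Day Numbers 2414547 and 2415006 respectively.
Since 2414547 < 2415006, the first date comes first.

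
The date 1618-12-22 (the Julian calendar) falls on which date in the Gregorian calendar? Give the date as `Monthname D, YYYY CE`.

At this point the Julian calendar is 10 days behind the Gregorian.
22 December 1618 Julian + 10 days → 1 January 1619 Gregorian.

January 1, 1619 CE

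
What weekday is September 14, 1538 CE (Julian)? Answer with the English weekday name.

Saturday

Equivalently 24 September 1538 Gregorian, JDN 2283069.
2283069 ≡ 5 (mod 7); counting from Monday = 0 gives Saturday.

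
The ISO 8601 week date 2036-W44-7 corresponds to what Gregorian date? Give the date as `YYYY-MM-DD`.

ISO week 1 of 2036 is the week containing the first Thursday of 2036.
Week 44, day 7 (Sunday) lands on 2036-11-02.

2036-11-02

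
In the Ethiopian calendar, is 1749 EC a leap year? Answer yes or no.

1749 mod 4 = 1; in the Ethiopian calendar a year is leap when year mod 4 = 3, so it is a common year.

no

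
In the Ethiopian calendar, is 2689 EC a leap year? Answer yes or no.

no

2689 mod 4 = 1; in the Ethiopian calendar a year is leap when year mod 4 = 3, so it is a common year.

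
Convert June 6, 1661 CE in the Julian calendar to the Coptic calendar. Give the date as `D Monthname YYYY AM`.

Julian Day Number of the source date = 2327895.
Converting JDN 2327895 to the Coptic calendar gives 12 Paoni 1377 AM.

12 Paoni 1377 AM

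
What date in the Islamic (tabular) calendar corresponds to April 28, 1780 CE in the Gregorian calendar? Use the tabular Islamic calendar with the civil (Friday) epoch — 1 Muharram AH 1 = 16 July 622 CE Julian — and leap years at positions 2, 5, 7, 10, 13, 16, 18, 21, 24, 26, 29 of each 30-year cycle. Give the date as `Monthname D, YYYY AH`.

Julian Day Number of the source date = 2371310.
Converting JDN 2371310 to the tabular Islamic calendar gives 23 Rabi' al-Thani 1194 AH.

Rabi' al-Thani 23, 1194 AH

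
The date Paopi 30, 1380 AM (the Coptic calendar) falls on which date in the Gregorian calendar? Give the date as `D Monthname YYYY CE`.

Both dates share Julian Day Number 2328769; in the Gregorian calendar that is 7 November 1663 CE.

7 November 1663 CE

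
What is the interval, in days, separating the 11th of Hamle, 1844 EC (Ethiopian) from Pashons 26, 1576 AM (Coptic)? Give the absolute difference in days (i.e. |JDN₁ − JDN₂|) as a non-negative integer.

2877

JDN of the first date = 2397687.
JDN of the second date = 2400564.
|2400564 − 2397687| = 2877.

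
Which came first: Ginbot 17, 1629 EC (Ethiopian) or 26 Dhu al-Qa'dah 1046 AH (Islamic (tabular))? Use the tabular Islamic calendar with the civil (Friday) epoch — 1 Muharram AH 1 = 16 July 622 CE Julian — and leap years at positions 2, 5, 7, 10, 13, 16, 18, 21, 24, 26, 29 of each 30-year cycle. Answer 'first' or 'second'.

second

Converting both to JDN: 2319104 vs 2319073; the smaller is the second.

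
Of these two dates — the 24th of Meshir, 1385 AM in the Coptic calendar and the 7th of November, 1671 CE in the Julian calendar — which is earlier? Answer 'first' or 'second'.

first

The two dates have Julian Day Numbers 2330709 and 2331701 respectively.
Since 2330709 < 2331701, the first date comes first.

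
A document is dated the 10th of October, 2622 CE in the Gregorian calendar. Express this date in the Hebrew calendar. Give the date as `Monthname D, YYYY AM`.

Both dates share Julian Day Number 2679008; in the Hebrew calendar that is 13 Tishrei 6383 AM.

Tishrei 13, 6383 AM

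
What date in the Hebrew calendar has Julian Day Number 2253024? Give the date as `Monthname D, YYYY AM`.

Tammuz 8, 5216 AM

JDN 2253024 is 20 June 1456 in the proleptic Gregorian calendar.
In the Hebrew calendar that day is Tammuz 8, 5216 AM.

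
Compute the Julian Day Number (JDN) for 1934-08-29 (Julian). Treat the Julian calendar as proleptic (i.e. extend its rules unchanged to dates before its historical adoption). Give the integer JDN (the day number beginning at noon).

Equivalently 11 September 1934 (Gregorian).
JDN 2400001 is 17 November 1858 CE (Gregorian), MJD 0; the target day is +27691 days from there, so JDN = 2427692.

2427692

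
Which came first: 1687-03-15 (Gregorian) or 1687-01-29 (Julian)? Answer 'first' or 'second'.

First date → JDN 2337298; second date → JDN 2337263.
JDN 2337263 < JDN 2337298, so the second date is earlier.

second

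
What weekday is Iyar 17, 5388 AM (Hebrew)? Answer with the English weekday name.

Equivalently 20 May 1628 Gregorian, JDN 2315815.
Since JDN mod 7 = 5 (0 = Monday), the day is Saturday.

Saturday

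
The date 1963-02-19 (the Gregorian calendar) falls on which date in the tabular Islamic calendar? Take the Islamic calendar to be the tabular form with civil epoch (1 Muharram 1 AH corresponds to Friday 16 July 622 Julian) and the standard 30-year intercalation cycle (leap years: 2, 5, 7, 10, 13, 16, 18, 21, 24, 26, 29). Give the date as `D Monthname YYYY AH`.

25 Ramadan 1382 AH

Both dates share Julian Day Number 2438080; in the tabular Islamic calendar that is 25 Ramadan 1382 AH.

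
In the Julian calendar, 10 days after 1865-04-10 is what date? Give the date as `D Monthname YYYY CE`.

JDN of 1865-04-10 = 2402349.
2402349 + 10 = 2402359.
JDN 2402359 in the Julian calendar is 20 April 1865 CE.

20 April 1865 CE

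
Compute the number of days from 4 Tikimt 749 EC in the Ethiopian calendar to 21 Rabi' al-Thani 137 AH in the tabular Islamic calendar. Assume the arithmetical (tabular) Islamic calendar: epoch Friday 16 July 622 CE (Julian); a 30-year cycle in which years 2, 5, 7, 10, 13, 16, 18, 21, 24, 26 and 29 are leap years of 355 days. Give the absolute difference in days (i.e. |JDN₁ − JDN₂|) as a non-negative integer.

718

First date → JDN 1997461; second date → JDN 1996743.
The interval is |1997461 − 1996743| = 718 days.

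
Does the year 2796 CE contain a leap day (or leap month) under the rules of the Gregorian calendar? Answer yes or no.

2796 is divisible by 4 and not by 100, so it is a leap year.

yes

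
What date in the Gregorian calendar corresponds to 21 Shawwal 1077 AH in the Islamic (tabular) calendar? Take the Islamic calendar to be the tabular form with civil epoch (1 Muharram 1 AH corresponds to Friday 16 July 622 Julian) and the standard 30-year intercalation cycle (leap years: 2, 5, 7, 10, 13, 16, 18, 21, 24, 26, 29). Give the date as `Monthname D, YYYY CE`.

April 16, 1667 CE

Both dates share Julian Day Number 2330025; in the Gregorian calendar that is 16 April 1667 CE.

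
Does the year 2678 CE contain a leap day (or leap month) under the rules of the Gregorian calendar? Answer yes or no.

no

2678 is not divisible by 4, so it is a common year.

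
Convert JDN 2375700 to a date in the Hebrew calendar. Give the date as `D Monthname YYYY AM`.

The Gregorian equivalent of JDN 2375700 is 5 May 1792.
In the Hebrew calendar that day is 13 Iyar 5552 AM.

13 Iyar 5552 AM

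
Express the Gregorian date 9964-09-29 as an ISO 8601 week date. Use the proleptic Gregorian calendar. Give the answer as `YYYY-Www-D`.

9964-W40-2

The weekday is Tuesday (ISO weekday 2).
That Tuesday belongs to ISO week 40 of ISO year 9964.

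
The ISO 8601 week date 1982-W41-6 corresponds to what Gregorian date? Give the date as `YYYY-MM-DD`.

ISO week 1 of 1982 is the week containing the first Thursday of 1982.
Week 41, day 6 (Saturday) lands on 1982-10-16.

1982-10-16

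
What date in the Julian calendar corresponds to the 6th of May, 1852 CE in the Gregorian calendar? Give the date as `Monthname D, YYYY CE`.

The Julian–Gregorian offset here is 12 days (Julian trailing).
6 May 1852 Gregorian − 12 days → 24 April 1852 Julian.

April 24, 1852 CE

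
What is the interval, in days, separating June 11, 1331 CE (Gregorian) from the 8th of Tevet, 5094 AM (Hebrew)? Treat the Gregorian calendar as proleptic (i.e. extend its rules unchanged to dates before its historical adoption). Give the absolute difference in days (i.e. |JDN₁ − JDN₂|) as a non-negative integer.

JDN of the first date = 2207359.
JDN of the second date = 2208287.
|2208287 − 2207359| = 928.

928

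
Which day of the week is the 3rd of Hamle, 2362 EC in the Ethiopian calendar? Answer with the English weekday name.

Equivalently 13 July 2370 Gregorian, JDN 2586878.
JDN 2586878 mod 7 = 0, and JDN 0 was a Monday, so this is a Monday.

Monday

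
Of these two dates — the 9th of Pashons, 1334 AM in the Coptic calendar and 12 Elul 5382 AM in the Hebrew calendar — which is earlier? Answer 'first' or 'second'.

The two dates have Julian Day Numbers 2312156 and 2313713 respectively.
Since 2312156 < 2313713, the first date comes first.

first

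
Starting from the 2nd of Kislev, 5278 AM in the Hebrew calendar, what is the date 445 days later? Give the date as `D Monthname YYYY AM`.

JDN of the 2nd of Kislev, 5278 AM = 2275462.
2275462 + 445 = 2275907.
JDN 2275907 in the Hebrew calendar is 3 Adar 5279 AM.

3 Adar 5279 AM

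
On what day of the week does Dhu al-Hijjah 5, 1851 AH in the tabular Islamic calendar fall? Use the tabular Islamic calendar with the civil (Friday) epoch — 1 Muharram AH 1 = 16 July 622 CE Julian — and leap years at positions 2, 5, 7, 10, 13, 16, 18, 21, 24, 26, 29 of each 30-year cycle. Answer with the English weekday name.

Friday

In the Gregorian calendar this is 11 May 2418 (JDN 2604347).
2604347 ≡ 4 (mod 7); counting from Monday = 0 gives Friday.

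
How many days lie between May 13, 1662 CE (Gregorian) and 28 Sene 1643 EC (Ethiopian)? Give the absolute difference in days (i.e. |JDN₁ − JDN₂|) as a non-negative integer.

JDN of the first date = 2328226.
JDN of the second date = 2324258.
|2324258 − 2328226| = 3968.

3968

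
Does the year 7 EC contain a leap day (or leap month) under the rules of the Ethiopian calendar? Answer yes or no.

yes

7 mod 4 = 3; in the Ethiopian calendar a year is leap when year mod 4 = 3, so it is a leap year.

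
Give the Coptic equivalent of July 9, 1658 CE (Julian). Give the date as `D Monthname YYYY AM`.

The source date corresponds to 19 July 1658 in the Gregorian calendar (JDN 2326832).
That day falls on 15 Epip 1374 AM in the Coptic calendar.

15 Epip 1374 AM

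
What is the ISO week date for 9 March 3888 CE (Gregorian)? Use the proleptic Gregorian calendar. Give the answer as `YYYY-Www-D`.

The weekday is Friday (ISO weekday 5).
That Friday belongs to ISO week 10 of ISO year 3888.

3888-W10-5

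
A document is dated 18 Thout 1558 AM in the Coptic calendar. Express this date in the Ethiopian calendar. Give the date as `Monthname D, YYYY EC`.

Meskerem 18, 1834 EC

Julian Day Number of the source date = 2393741.
Converting JDN 2393741 to the Ethiopian calendar gives 18 Meskerem 1834 EC.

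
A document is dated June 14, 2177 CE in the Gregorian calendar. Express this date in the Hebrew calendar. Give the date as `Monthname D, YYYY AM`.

Julian Day Number of the source date = 2516358.
Converting JDN 2516358 to the Hebrew calendar gives 18 Sivan 5937 AM.

Sivan 18, 5937 AM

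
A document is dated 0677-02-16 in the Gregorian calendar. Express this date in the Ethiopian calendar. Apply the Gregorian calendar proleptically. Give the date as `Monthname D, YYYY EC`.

Yekatit 19, 669 EC

Julian Day Number of the source date = 1968376.
Converting JDN 1968376 to the Ethiopian calendar gives 19 Yekatit 669 EC.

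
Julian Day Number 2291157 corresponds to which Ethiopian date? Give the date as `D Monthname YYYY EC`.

9 Hidar 1553 EC

JDN 2291157 is 15 November 1560 in the proleptic Gregorian calendar.
In the Ethiopian calendar that day is 9 Hidar 1553 EC.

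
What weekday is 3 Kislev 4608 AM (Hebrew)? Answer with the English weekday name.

Tuesday

Equivalently 19 November 847 Gregorian, JDN 2030743.
2030743 ≡ 1 (mod 7); counting from Monday = 0 gives Tuesday.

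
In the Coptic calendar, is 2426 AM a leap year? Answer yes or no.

2426 mod 4 = 2; in the Coptic calendar a year is leap when year mod 4 = 3, so it is a common year.

no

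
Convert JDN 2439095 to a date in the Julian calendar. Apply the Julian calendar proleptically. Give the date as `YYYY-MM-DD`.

The Gregorian equivalent of JDN 2439095 is 30 November 1965.
In the Julian calendar that day is 1965-11-17.

1965-11-17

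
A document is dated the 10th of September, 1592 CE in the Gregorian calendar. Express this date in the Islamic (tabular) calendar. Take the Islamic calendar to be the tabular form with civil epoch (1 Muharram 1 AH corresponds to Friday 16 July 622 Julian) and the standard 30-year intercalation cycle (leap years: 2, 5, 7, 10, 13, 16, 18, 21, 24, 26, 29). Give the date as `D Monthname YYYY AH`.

Julian Day Number of the source date = 2302779.
Converting JDN 2302779 to the tabular Islamic calendar gives 3 Dhu al-Hijjah 1000 AH.

3 Dhu al-Hijjah 1000 AH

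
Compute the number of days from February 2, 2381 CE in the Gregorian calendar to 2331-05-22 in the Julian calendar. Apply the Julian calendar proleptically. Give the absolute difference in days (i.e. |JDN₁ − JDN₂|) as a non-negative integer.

18138

JDN of the first date = 2590735.
JDN of the second date = 2572597.
|2572597 − 2590735| = 18138.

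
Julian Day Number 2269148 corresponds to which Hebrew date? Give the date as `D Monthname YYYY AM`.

The proleptic Gregorian equivalent of JDN 2269148 is 13 August 1500.
In the Hebrew calendar that day is 8 Elul 5260 AM.

8 Elul 5260 AM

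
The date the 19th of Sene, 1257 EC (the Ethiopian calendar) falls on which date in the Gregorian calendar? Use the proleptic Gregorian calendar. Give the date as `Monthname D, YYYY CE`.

Both dates share Julian Day Number 2183263; in the Gregorian calendar that is 20 June 1265 CE.

June 20, 1265 CE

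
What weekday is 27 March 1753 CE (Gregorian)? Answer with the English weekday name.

JDN 2361416 mod 7 = 1, and JDN 0 was a Monday, so this is a Tuesday.

Tuesday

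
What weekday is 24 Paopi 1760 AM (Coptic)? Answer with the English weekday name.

Wednesday

Equivalently 4 November 2043 Gregorian, JDN 2467558.
JDN 2467558 mod 7 = 2, and JDN 0 was a Monday, so this is a Wednesday.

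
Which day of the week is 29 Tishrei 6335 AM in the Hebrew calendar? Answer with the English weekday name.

In the Gregorian calendar this is 15 October 2574 (JDN 2661482).
JDN 2661482 mod 7 = 5, and JDN 0 was a Monday, so this is a Saturday.

Saturday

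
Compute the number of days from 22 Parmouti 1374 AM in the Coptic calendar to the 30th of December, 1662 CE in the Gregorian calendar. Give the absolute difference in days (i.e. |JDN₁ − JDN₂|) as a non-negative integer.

1708

JDN of the first date = 2326749.
JDN of the second date = 2328457.
|2328457 − 2326749| = 1708.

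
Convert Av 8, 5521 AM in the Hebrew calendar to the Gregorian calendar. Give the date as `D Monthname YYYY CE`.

8 August 1761 CE

Both dates share Julian Day Number 2364472; in the Gregorian calendar that is 8 August 1761 CE.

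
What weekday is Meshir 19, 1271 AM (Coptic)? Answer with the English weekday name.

This is JDN 2289065 (23 February 1555 Gregorian).
Since JDN mod 7 = 2 (0 = Monday), the day is Wednesday.

Wednesday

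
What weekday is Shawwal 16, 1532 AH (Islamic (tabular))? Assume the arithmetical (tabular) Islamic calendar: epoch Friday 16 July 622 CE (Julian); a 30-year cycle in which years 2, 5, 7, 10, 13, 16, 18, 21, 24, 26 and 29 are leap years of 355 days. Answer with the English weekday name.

Equivalently 22 September 2108 Gregorian, JDN 2491256.
JDN 2491256 mod 7 = 5, and JDN 0 was a Monday, so this is a Saturday.

Saturday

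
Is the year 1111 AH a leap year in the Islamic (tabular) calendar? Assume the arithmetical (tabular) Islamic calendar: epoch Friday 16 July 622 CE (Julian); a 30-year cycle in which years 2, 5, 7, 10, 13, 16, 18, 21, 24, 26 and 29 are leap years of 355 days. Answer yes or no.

Year 1111 AH is year 1 of its 30-year cycle; leap positions are 2, 5, 7, 10, 13, 16, 18, 21, 24, 26, 29, so it is a common year (354 days).

no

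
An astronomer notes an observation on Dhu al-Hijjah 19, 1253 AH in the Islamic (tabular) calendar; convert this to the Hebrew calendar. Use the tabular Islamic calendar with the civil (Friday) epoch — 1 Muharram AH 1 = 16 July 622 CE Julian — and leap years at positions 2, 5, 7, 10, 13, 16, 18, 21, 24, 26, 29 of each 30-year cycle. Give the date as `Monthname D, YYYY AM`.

Both dates share Julian Day Number 2392450; in the Hebrew calendar that is 19 Adar 5598 AM.

Adar 19, 5598 AM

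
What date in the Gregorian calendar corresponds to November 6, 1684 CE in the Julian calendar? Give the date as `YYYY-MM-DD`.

The Julian–Gregorian offset here is 10 days (Julian trailing).
6 November 1684 Julian + 10 days → 16 November 1684 Gregorian.

1684-11-16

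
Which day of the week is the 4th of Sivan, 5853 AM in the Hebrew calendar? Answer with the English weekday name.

This is JDN 2485662 (29 May 2093 Gregorian).
JDN 2485662 mod 7 = 4, and JDN 0 was a Monday, so this is a Friday.

Friday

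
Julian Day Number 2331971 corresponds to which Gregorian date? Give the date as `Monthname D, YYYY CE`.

August 13, 1672 CE

JDN 2451545 is 1 Jan 2000; 2331971 is −119574 days from there.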